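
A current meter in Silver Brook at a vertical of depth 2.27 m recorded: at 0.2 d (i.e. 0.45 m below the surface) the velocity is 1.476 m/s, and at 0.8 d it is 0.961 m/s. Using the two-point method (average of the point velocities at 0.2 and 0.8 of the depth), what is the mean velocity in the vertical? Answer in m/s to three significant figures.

1.22 m/s

v̄ = (1.476 + 0.961) / 2 = 1.219 m/s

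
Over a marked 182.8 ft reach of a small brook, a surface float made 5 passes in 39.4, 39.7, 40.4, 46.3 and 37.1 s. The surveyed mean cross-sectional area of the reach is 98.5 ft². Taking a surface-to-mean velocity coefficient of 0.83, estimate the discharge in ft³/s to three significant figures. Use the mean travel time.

t̄ = (39.4 + 39.7 + 40.4 + 46.3 + 37.1) / 5 = 40.58 s
v_surface = L / t̄ = 182.8 / 40.58 = 4.505 ft/s
v_mean = 0.83 × 4.505 = 3.739 ft/s
Q = A × v_mean = 98.5 × 3.739 = 368.3 ft³/s

368 ft³/s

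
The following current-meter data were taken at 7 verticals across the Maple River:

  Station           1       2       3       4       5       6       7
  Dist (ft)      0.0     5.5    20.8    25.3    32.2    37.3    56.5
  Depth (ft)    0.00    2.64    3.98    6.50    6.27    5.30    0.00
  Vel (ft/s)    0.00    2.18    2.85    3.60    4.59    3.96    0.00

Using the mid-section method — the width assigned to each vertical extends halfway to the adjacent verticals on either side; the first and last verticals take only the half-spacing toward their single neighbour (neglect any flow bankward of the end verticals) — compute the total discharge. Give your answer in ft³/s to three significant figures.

w_2 = (20.8 − 0.0)/2 = 10.4 ft; q_2 = 2.18 × 2.64 × 10.4 = 59.85 ft³/s
w_3 = (25.3 − 5.5)/2 = 9.9 ft; q_3 = 2.85 × 3.98 × 9.9 = 112.3 ft³/s
w_4 = (32.2 − 20.8)/2 = 5.7 ft; q_4 = 3.60 × 6.50 × 5.7 = 133.4 ft³/s
w_5 = (37.3 − 25.3)/2 = 6 ft; q_5 = 4.59 × 6.27 × 6 = 172.7 ft³/s
w_6 = (56.5 − 32.2)/2 = 12.15 ft; q_6 = 3.96 × 5.30 × 12.15 = 255.0 ft³/s
Stations 1, 7 contribute zero (depth or velocity is 0).
Q = Σ qᵢ = 733.2 ft³/s

733 ft³/s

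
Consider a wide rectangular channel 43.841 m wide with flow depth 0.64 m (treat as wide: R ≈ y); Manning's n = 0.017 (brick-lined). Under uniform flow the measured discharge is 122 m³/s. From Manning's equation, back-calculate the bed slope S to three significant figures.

0.00991

A = b·y = 43.841 × 0.64 = 28.06 m²
Wide channel: R ≈ y = 0.64 m
S = (Q·n / (1·A·R^(2/3)))² = (122×0.017 / (1×28.06×0.7427))² = 0.009907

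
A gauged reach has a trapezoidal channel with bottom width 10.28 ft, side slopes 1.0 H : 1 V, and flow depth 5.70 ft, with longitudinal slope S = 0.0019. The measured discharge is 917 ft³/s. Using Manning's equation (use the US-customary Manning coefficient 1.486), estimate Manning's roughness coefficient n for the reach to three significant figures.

0.0147

A = (b + z·y)·y = (10.28 + 1.0×5.70)×5.70 = 91.09 ft²
P = b + 2y√(1+z²) = 10.28 + 2×5.70×√(1+1.0²) = 26.40 ft
R = A/P = 91.09/26.40 = 3.450 ft
n = (1.486/Q)·A·R^(2/3)·S^(1/2) = (1.486/917) × 91.09 × 2.283 × 0.04359 = 0.01469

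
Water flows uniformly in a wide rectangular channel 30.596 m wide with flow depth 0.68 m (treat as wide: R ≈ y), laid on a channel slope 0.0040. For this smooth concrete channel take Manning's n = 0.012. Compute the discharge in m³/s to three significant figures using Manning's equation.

84.8 m³/s

A = b·y = 30.596 × 0.68 = 20.81 m²
Wide channel: R ≈ y = 0.68 m
Q = (1/n)·A·R^(2/3)·S^(1/2) = (1/0.012) × 20.81 × 0.6800^(2/3) × 0.0040^(1/2) = 84.79 m³/s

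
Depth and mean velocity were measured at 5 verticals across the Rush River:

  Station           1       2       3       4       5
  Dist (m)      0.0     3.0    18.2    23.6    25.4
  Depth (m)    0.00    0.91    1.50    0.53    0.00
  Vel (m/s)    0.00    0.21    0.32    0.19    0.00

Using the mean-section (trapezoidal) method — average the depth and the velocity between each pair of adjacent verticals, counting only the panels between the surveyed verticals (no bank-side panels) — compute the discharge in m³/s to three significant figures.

Panel 1-2: Δb = 3 m, d̄ = (0.00+0.91)/2 = 0.455, v̄ = (0.00+0.21)/2 = 0.105 → q = 3×0.455×0.105 = 0.1433 m³/s
Panel 2-3: Δb = 15.2 m, d̄ = (0.91+1.50)/2 = 1.205, v̄ = (0.21+0.32)/2 = 0.265 → q = 15.2×1.205×0.265 = 4.854 m³/s
Panel 3-4: Δb = 5.4 m, d̄ = (1.50+0.53)/2 = 1.015, v̄ = (0.32+0.19)/2 = 0.255 → q = 5.4×1.015×0.255 = 1.398 m³/s
Panel 4-5: Δb = 1.8 m, d̄ = (0.53+0.00)/2 = 0.265, v̄ = (0.19+0.00)/2 = 0.095 → q = 1.8×0.265×0.095 = 0.04532 m³/s
Q = Σ q = 6.440 m³/s

6.44 m³/s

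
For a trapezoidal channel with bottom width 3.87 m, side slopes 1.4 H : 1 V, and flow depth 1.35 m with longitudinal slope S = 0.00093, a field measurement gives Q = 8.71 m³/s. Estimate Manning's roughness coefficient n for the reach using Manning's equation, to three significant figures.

0.0256

A = (b + z·y)·y = (3.87 + 1.4×1.35)×1.35 = 7.776 m²
P = b + 2y√(1+z²) = 3.87 + 2×1.35×√(1+1.4²) = 8.515 m
R = A/P = 7.776/8.515 = 0.9132 m
n = (1/Q)·A·R^(2/3)·S^(1/2) = (1/8.71) × 7.776 × 0.9413 × 0.03050 = 0.02563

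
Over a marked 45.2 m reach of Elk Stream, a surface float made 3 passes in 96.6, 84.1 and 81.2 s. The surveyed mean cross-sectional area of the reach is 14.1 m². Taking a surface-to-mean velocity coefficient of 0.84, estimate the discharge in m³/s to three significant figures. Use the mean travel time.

6.13 m³/s

t̄ = (96.6 + 84.1 + 81.2) / 3 = 87.3 s
v_surface = L / t̄ = 45.2 / 87.3 = 0.5178 m/s
v_mean = 0.84 × 0.5178 = 0.4349 m/s
Q = A × v_mean = 14.1 × 0.4349 = 6.132 m³/s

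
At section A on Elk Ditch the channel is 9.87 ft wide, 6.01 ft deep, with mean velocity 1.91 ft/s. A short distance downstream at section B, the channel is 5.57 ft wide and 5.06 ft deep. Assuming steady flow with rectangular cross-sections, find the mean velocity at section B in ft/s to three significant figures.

Q = A₁V₁ = (9.87×6.01) × 1.91 = 113.3 ft³/s
A₂ = 5.57 × 5.06 = 28.18 ft²
V₂ = Q/A₂ = 113.3/28.18 = 4.020 ft/s

4.02 ft/s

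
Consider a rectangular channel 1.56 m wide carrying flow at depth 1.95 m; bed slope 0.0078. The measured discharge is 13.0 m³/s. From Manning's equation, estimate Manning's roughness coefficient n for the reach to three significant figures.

0.0140

A = b·y = 1.56 × 1.95 = 3.042 m²
P = b + 2y = 1.56 + 2×1.95 = 5.460 m
R = A/P = 3.042/5.460 = 0.5571 m
n = (1/Q)·A·R^(2/3)·S^(1/2) = (1/13.0) × 3.042 × 0.6771 × 0.08832 = 0.01399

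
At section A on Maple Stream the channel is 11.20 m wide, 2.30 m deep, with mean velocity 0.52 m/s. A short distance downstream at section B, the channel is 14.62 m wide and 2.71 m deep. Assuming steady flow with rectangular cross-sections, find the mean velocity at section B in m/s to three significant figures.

Q = A₁V₁ = (11.20×2.30) × 0.52 = 13.40 m³/s
A₂ = 14.62 × 2.71 = 39.62 m²
V₂ = Q/A₂ = 13.40/39.62 = 0.3381 m/s

0.338 m/s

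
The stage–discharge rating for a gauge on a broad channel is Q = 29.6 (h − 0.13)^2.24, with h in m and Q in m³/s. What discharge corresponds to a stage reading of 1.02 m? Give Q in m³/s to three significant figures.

22.8 m³/s

Q = 29.6 × (1.02 − 0.13)^2.24 = 29.6 × 0.89^2.24 = 22.80 m³/s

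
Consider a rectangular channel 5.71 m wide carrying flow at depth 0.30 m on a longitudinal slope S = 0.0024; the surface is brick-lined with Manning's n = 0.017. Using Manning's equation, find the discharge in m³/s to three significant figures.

2.07 m³/s

A = b·y = 5.71 × 0.30 = 1.713 m²
P = b + 2y = 5.71 + 2×0.30 = 6.310 m
R = A/P = 1.713/6.310 = 0.2715 m
Q = (1/n)·A·R^(2/3)·S^(1/2) = (1/0.017) × 1.713 × 0.2715^(2/3) × 0.0024^(1/2) = 2.070 m³/s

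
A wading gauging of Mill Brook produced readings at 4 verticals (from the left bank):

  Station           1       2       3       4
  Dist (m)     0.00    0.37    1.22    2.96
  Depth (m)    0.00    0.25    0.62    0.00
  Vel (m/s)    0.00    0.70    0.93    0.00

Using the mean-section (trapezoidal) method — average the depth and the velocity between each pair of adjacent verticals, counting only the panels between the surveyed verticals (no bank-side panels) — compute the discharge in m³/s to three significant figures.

Panel 1-2: Δb = 0.37 m, d̄ = (0.00+0.25)/2 = 0.125, v̄ = (0.00+0.70)/2 = 0.35 → q = 0.37×0.125×0.35 = 0.01619 m³/s
Panel 2-3: Δb = 0.85 m, d̄ = (0.25+0.62)/2 = 0.435, v̄ = (0.70+0.93)/2 = 0.815 → q = 0.85×0.435×0.815 = 0.3013 m³/s
Panel 3-4: Δb = 1.74 m, d̄ = (0.62+0.00)/2 = 0.31, v̄ = (0.93+0.00)/2 = 0.465 → q = 1.74×0.31×0.465 = 0.2508 m³/s
Q = Σ q = 0.5684 m³/s

0.568 m³/s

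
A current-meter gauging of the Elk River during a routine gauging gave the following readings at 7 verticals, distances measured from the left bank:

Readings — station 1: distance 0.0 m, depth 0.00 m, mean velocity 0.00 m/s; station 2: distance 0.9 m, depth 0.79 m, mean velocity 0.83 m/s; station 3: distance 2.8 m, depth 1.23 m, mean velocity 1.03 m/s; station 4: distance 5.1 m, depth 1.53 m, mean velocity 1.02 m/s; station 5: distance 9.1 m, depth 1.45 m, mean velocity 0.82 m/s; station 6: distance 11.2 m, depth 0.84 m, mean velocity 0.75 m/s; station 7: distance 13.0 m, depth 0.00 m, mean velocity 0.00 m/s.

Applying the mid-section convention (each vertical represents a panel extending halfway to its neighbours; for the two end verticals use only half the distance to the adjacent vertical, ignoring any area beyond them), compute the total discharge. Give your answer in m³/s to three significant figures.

w_2 = (2.8 − 0.0)/2 = 1.4 m; q_2 = 0.83 × 0.79 × 1.4 = 0.9180 m³/s
w_3 = (5.1 − 0.9)/2 = 2.1 m; q_3 = 1.03 × 1.23 × 2.1 = 2.660 m³/s
w_4 = (9.1 − 2.8)/2 = 3.15 m; q_4 = 1.02 × 1.53 × 3.15 = 4.916 m³/s
w_5 = (11.2 − 5.1)/2 = 3.05 m; q_5 = 0.82 × 1.45 × 3.05 = 3.626 m³/s
w_6 = (13.0 − 9.1)/2 = 1.95 m; q_6 = 0.75 × 0.84 × 1.95 = 1.229 m³/s
Stations 1, 7 contribute zero (depth or velocity is 0).
Q = Σ qᵢ = 13.35 m³/s

13.3 m³/s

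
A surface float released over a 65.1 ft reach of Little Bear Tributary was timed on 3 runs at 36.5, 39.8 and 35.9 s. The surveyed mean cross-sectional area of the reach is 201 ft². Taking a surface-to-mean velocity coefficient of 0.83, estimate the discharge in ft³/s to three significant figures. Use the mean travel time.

290 ft³/s

t̄ = (36.5 + 39.8 + 35.9) / 3 = 37.4 s
v_surface = L / t̄ = 65.1 / 37.4 = 1.741 ft/s
v_mean = 0.83 × 1.741 = 1.445 ft/s
Q = A × v_mean = 201 × 1.445 = 290.4 ft³/s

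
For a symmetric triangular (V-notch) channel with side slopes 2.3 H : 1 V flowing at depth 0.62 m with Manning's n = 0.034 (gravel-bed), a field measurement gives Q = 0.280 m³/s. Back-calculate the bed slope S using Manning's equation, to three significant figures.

A = z·y² = 2.3×0.62² = 0.8841 m²
P = 2y√(1+z²) = 2×0.62×√(1+2.3²) = 3.110 m
R = A/P = 0.8841/3.110 = 0.2843 m
S = (Q·n / (1·A·R^(2/3)))² = (0.280×0.034 / (1×0.8841×0.4324))² = 0.0006202

0.000620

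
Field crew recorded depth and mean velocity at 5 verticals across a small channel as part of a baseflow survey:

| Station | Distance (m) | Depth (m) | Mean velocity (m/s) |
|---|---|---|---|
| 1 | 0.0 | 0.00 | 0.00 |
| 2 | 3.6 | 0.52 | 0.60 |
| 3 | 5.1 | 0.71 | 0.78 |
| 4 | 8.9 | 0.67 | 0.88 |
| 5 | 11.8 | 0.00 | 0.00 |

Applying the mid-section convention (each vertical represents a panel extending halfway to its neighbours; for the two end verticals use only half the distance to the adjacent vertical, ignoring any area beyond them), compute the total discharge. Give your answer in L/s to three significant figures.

w_2 = (5.1 − 0.0)/2 = 2.55 m; q_2 = 0.60 × 0.52 × 2.55 = 0.7956 m³/s
w_3 = (8.9 − 3.6)/2 = 2.65 m; q_3 = 0.78 × 0.71 × 2.65 = 1.468 m³/s
w_4 = (11.8 − 5.1)/2 = 3.35 m; q_4 = 0.88 × 0.67 × 3.35 = 1.975 m³/s
Stations 1, 5 contribute zero (depth or velocity is 0).
Q = Σ qᵢ = 4.238 m³/s
= 4.238 × 1000 = 4238 L/s

4240 L/s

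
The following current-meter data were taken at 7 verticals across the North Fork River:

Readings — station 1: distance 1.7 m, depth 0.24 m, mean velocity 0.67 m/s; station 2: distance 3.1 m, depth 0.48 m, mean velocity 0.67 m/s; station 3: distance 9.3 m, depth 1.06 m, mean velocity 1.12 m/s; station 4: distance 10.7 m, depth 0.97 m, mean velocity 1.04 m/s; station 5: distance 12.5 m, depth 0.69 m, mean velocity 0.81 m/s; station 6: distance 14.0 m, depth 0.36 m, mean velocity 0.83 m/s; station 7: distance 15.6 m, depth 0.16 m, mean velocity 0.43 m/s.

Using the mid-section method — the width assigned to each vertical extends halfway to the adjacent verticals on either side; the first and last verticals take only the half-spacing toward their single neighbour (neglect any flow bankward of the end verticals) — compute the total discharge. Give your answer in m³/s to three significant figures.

w_1 = (3.1 − 1.7)/2 = 0.7 m; q_1 = 0.67 × 0.24 × 0.7 = 0.1126 m³/s
w_2 = (9.3 − 1.7)/2 = 3.8 m; q_2 = 0.67 × 0.48 × 3.8 = 1.222 m³/s
w_3 = (10.7 − 3.1)/2 = 3.8 m; q_3 = 1.12 × 1.06 × 3.8 = 4.511 m³/s
w_4 = (12.5 − 9.3)/2 = 1.6 m; q_4 = 1.04 × 0.97 × 1.6 = 1.614 m³/s
w_5 = (14.0 − 10.7)/2 = 1.65 m; q_5 = 0.81 × 0.69 × 1.65 = 0.9222 m³/s
w_6 = (15.6 − 12.5)/2 = 1.55 m; q_6 = 0.83 × 0.36 × 1.55 = 0.4631 m³/s
w_7 = (15.6 − 14.0)/2 = 0.8 m; q_7 = 0.43 × 0.16 × 0.8 = 0.05504 m³/s
Q = Σ qᵢ = 8.900 m³/s

8.90 m³/s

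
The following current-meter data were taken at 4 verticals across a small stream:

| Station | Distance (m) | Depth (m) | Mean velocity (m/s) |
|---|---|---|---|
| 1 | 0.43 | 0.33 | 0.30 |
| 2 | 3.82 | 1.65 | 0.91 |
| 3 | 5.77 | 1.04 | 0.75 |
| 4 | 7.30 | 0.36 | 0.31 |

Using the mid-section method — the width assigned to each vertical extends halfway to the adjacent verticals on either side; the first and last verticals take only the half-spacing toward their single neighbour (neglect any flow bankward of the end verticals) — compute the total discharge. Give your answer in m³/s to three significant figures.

5.62 m³/s

w_1 = (3.82 − 0.43)/2 = 1.695 m; q_1 = 0.30 × 0.33 × 1.695 = 0.1678 m³/s
w_2 = (5.77 − 0.43)/2 = 2.67 m; q_2 = 0.91 × 1.65 × 2.67 = 4.009 m³/s
w_3 = (7.30 − 3.82)/2 = 1.74 m; q_3 = 0.75 × 1.04 × 1.74 = 1.357 m³/s
w_4 = (7.30 − 5.77)/2 = 0.765 m; q_4 = 0.31 × 0.36 × 0.765 = 0.08537 m³/s
Q = Σ qᵢ = 5.619 m³/s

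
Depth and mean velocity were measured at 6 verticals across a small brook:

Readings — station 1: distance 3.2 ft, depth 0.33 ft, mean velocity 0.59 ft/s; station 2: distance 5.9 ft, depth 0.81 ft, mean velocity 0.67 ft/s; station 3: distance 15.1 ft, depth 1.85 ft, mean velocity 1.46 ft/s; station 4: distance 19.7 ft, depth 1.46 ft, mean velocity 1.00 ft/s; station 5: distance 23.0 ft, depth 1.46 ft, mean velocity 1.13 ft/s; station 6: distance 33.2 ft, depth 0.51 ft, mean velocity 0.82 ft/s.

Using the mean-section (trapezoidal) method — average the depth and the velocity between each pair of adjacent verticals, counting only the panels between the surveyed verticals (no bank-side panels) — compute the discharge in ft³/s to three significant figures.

38.3 ft³/s

Panel 1-2: Δb = 2.7 ft, d̄ = (0.33+0.81)/2 = 0.57, v̄ = (0.59+0.67)/2 = 0.63 → q = 2.7×0.57×0.63 = 0.9696 ft³/s
Panel 2-3: Δb = 9.2 ft, d̄ = (0.81+1.85)/2 = 1.33, v̄ = (0.67+1.46)/2 = 1.065 → q = 9.2×1.33×1.065 = 13.03 ft³/s
Panel 3-4: Δb = 4.6 ft, d̄ = (1.85+1.46)/2 = 1.655, v̄ = (1.46+1.00)/2 = 1.23 → q = 4.6×1.655×1.23 = 9.364 ft³/s
Panel 4-5: Δb = 3.3 ft, d̄ = (1.46+1.46)/2 = 1.46, v̄ = (1.00+1.13)/2 = 1.065 → q = 3.3×1.46×1.065 = 5.131 ft³/s
Panel 5-6: Δb = 10.2 ft, d̄ = (1.46+0.51)/2 = 0.985, v̄ = (1.13+0.82)/2 = 0.975 → q = 10.2×0.985×0.975 = 9.796 ft³/s
Q = Σ q = 38.29 ft³/s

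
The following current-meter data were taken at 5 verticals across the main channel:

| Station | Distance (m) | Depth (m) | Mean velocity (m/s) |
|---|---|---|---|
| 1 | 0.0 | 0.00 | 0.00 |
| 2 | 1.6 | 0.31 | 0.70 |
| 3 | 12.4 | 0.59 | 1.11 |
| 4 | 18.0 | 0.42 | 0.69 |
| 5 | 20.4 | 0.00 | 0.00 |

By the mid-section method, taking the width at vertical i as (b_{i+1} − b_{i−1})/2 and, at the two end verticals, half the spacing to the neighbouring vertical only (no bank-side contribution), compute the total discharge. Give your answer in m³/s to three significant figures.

7.87 m³/s

w_2 = (12.4 − 0.0)/2 = 6.2 m; q_2 = 0.70 × 0.31 × 6.2 = 1.345 m³/s
w_3 = (18.0 − 1.6)/2 = 8.2 m; q_3 = 1.11 × 0.59 × 8.2 = 5.370 m³/s
w_4 = (20.4 − 12.4)/2 = 4 m; q_4 = 0.69 × 0.42 × 4 = 1.159 m³/s
Stations 1, 5 contribute zero (depth or velocity is 0).
Q = Σ qᵢ = 7.875 m³/s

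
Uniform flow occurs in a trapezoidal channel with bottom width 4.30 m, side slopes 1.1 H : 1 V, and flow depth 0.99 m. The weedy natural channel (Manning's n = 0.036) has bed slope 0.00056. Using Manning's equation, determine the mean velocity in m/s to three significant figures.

A = (b + z·y)·y = (4.30 + 1.1×0.99)×0.99 = 5.335 m²
P = b + 2y√(1+z²) = 4.30 + 2×0.99×√(1+1.1²) = 7.243 m
R = A/P = 5.335/7.243 = 0.7365 m
Q = (1/n)·A·R^(2/3)·S^(1/2) = (1/0.036) × 5.335 × 0.7365^(2/3) × 0.00056^(1/2) = 2.860 m³/s
V = Q/A = 2.860/5.335 = 0.5361 m/s

0.536 m/s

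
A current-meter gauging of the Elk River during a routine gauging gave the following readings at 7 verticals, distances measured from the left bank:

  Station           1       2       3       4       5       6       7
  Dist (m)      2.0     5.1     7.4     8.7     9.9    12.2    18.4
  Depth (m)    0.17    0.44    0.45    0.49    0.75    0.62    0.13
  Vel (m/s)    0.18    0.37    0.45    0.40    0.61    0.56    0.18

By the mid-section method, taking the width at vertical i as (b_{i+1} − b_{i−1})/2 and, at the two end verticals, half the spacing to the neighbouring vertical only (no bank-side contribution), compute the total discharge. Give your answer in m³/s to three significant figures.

w_1 = (5.1 − 2.0)/2 = 1.55 m; q_1 = 0.18 × 0.17 × 1.55 = 0.04743 m³/s
w_2 = (7.4 − 2.0)/2 = 2.7 m; q_2 = 0.37 × 0.44 × 2.7 = 0.4396 m³/s
w_3 = (8.7 − 5.1)/2 = 1.8 m; q_3 = 0.45 × 0.45 × 1.8 = 0.3645 m³/s
w_4 = (9.9 − 7.4)/2 = 1.25 m; q_4 = 0.40 × 0.49 × 1.25 = 0.2450 m³/s
w_5 = (12.2 − 8.7)/2 = 1.75 m; q_5 = 0.61 × 0.75 × 1.75 = 0.8006 m³/s
w_6 = (18.4 − 9.9)/2 = 4.25 m; q_6 = 0.56 × 0.62 × 4.25 = 1.476 m³/s
w_7 = (18.4 − 12.2)/2 = 3.1 m; q_7 = 0.18 × 0.13 × 3.1 = 0.07254 m³/s
Q = Σ qᵢ = 3.445 m³/s

3.45 m³/s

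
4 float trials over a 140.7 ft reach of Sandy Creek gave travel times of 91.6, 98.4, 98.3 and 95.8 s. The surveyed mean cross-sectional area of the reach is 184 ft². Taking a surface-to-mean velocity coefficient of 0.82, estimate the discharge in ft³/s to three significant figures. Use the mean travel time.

t̄ = (91.6 + 98.4 + 98.3 + 95.8) / 4 = 96.025 s
v_surface = L / t̄ = 140.7 / 96.025 = 1.465 ft/s
v_mean = 0.82 × 1.465 = 1.201 ft/s
Q = A × v_mean = 184 × 1.201 = 221.1 ft³/s

221 ft³/s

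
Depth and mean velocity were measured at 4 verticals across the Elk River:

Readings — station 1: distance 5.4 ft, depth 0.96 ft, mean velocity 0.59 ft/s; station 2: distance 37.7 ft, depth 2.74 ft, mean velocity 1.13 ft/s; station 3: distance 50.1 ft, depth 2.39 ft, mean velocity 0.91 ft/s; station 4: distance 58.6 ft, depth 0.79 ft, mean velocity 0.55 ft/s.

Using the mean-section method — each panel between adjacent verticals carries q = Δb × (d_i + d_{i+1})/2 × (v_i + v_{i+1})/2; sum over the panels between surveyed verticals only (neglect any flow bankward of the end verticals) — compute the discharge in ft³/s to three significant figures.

Panel 1-2: Δb = 32.3 ft, d̄ = (0.96+2.74)/2 = 1.85, v̄ = (0.59+1.13)/2 = 0.86 → q = 32.3×1.85×0.86 = 51.39 ft³/s
Panel 2-3: Δb = 12.4 ft, d̄ = (2.74+2.39)/2 = 2.565, v̄ = (1.13+0.91)/2 = 1.02 → q = 12.4×2.565×1.02 = 32.44 ft³/s
Panel 3-4: Δb = 8.5 ft, d̄ = (2.39+0.79)/2 = 1.59, v̄ = (0.91+0.55)/2 = 0.73 → q = 8.5×1.59×0.73 = 9.866 ft³/s
Q = Σ q = 93.70 ft³/s

93.7 ft³/s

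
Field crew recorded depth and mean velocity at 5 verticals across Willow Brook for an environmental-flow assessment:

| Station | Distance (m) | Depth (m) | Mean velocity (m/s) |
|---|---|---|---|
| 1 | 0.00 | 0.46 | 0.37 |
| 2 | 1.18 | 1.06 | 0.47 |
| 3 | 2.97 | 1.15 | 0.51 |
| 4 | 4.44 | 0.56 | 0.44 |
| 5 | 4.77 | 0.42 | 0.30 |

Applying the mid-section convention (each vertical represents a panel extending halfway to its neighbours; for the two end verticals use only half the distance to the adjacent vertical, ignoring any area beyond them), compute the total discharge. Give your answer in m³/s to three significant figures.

2.04 m³/s

w_1 = (1.18 − 0.00)/2 = 0.59 m; q_1 = 0.37 × 0.46 × 0.59 = 0.1004 m³/s
w_2 = (2.97 − 0.00)/2 = 1.485 m; q_2 = 0.47 × 1.06 × 1.485 = 0.7398 m³/s
w_3 = (4.44 − 1.18)/2 = 1.63 m; q_3 = 0.51 × 1.15 × 1.63 = 0.9560 m³/s
w_4 = (4.77 − 2.97)/2 = 0.9 m; q_4 = 0.44 × 0.56 × 0.9 = 0.2218 m³/s
w_5 = (4.77 − 4.44)/2 = 0.165 m; q_5 = 0.30 × 0.42 × 0.165 = 0.02079 m³/s
Q = Σ qᵢ = 2.039 m³/s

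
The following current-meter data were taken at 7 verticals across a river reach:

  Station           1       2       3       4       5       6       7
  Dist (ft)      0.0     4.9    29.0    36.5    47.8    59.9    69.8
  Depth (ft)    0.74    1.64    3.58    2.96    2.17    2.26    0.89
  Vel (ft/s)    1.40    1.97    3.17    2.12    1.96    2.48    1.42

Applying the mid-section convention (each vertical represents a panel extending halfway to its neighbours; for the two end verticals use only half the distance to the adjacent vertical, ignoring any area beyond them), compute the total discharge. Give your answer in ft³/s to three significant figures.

w_1 = (4.9 − 0.0)/2 = 2.45 ft; q_1 = 1.40 × 0.74 × 2.45 = 2.538 ft³/s
w_2 = (29.0 − 0.0)/2 = 14.5 ft; q_2 = 1.97 × 1.64 × 14.5 = 46.85 ft³/s
w_3 = (36.5 − 4.9)/2 = 15.8 ft; q_3 = 3.17 × 3.58 × 15.8 = 179.3 ft³/s
w_4 = (47.8 − 29.0)/2 = 9.4 ft; q_4 = 2.12 × 2.96 × 9.4 = 58.99 ft³/s
w_5 = (59.9 − 36.5)/2 = 11.7 ft; q_5 = 1.96 × 2.17 × 11.7 = 49.76 ft³/s
w_6 = (69.8 − 47.8)/2 = 11 ft; q_6 = 2.48 × 2.26 × 11 = 61.65 ft³/s
w_7 = (69.8 − 59.9)/2 = 4.95 ft; q_7 = 1.42 × 0.89 × 4.95 = 6.256 ft³/s
Q = Σ qᵢ = 405.4 ft³/s

405 ft³/s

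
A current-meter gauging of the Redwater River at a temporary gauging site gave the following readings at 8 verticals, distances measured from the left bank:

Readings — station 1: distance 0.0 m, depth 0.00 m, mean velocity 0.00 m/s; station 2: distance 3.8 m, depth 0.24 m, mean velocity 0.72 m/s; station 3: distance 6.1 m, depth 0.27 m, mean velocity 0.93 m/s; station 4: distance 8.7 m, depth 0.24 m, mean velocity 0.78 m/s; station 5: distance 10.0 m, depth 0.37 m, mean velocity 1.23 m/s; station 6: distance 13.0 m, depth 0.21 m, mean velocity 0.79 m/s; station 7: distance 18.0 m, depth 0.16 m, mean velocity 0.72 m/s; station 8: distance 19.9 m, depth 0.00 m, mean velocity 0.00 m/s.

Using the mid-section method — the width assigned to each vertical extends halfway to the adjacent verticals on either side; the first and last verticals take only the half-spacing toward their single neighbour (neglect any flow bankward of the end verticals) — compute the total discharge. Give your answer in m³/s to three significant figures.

3.55 m³/s

w_2 = (6.1 − 0.0)/2 = 3.05 m; q_2 = 0.72 × 0.24 × 3.05 = 0.5270 m³/s
w_3 = (8.7 − 3.8)/2 = 2.45 m; q_3 = 0.93 × 0.27 × 2.45 = 0.6152 m³/s
w_4 = (10.0 − 6.1)/2 = 1.95 m; q_4 = 0.78 × 0.24 × 1.95 = 0.3650 m³/s
w_5 = (13.0 − 8.7)/2 = 2.15 m; q_5 = 1.23 × 0.37 × 2.15 = 0.9785 m³/s
w_6 = (18.0 − 10.0)/2 = 4 m; q_6 = 0.79 × 0.21 × 4 = 0.6636 m³/s
w_7 = (19.9 − 13.0)/2 = 3.45 m; q_7 = 0.72 × 0.16 × 3.45 = 0.3974 m³/s
Stations 1, 8 contribute zero (depth or velocity is 0).
Q = Σ qᵢ = 3.547 m³/s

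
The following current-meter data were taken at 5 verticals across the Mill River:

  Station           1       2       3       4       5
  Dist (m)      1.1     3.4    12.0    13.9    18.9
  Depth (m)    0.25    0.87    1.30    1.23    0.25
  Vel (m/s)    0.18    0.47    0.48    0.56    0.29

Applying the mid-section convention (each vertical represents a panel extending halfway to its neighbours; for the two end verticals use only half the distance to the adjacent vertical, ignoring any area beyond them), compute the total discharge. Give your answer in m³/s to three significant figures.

8.11 m³/s

w_1 = (3.4 − 1.1)/2 = 1.15 m; q_1 = 0.18 × 0.25 × 1.15 = 0.05175 m³/s
w_2 = (12.0 − 1.1)/2 = 5.45 m; q_2 = 0.47 × 0.87 × 5.45 = 2.229 m³/s
w_3 = (13.9 − 3.4)/2 = 5.25 m; q_3 = 0.48 × 1.30 × 5.25 = 3.276 m³/s
w_4 = (18.9 − 12.0)/2 = 3.45 m; q_4 = 0.56 × 1.23 × 3.45 = 2.376 m³/s
w_5 = (18.9 − 13.9)/2 = 2.5 m; q_5 = 0.29 × 0.25 × 2.5 = 0.1813 m³/s
Q = Σ qᵢ = 8.114 m³/s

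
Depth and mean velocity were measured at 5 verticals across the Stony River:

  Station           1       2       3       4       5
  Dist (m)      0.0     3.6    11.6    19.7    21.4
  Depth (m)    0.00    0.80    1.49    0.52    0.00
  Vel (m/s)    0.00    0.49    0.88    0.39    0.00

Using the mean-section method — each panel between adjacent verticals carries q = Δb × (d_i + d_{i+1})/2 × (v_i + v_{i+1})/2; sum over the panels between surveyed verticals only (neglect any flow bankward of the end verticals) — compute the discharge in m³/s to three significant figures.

Panel 1-2: Δb = 3.6 m, d̄ = (0.00+0.80)/2 = 0.4, v̄ = (0.00+0.49)/2 = 0.245 → q = 3.6×0.4×0.245 = 0.3528 m³/s
Panel 2-3: Δb = 8 m, d̄ = (0.80+1.49)/2 = 1.145, v̄ = (0.49+0.88)/2 = 0.685 → q = 8×1.145×0.685 = 6.275 m³/s
Panel 3-4: Δb = 8.1 m, d̄ = (1.49+0.52)/2 = 1.005, v̄ = (0.88+0.39)/2 = 0.635 → q = 8.1×1.005×0.635 = 5.169 m³/s
Panel 4-5: Δb = 1.7 m, d̄ = (0.52+0.00)/2 = 0.26, v̄ = (0.39+0.00)/2 = 0.195 → q = 1.7×0.26×0.195 = 0.08619 m³/s
Q = Σ q = 11.88 m³/s

11.9 m³/s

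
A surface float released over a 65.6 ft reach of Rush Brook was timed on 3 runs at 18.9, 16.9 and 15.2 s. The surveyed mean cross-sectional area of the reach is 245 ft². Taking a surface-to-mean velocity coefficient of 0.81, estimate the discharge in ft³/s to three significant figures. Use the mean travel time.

766 ft³/s

t̄ = (18.9 + 16.9 + 15.2) / 3 = 17 s
v_surface = L / t̄ = 65.6 / 17 = 3.859 ft/s
v_mean = 0.81 × 3.859 = 3.126 ft/s
Q = A × v_mean = 245 × 3.126 = 765.8 ft³/s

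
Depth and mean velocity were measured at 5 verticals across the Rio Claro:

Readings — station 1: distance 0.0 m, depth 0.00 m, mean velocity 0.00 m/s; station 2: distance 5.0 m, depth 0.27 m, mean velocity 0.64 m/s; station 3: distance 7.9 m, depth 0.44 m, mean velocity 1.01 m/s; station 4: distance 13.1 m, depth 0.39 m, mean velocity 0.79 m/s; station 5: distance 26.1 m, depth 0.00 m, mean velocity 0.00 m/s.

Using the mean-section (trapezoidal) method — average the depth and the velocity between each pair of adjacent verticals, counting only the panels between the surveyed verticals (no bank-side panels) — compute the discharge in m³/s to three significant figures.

4.01 m³/s

Panel 1-2: Δb = 5 m, d̄ = (0.00+0.27)/2 = 0.135, v̄ = (0.00+0.64)/2 = 0.32 → q = 5×0.135×0.32 = 0.2160 m³/s
Panel 2-3: Δb = 2.9 m, d̄ = (0.27+0.44)/2 = 0.355, v̄ = (0.64+1.01)/2 = 0.825 → q = 2.9×0.355×0.825 = 0.8493 m³/s
Panel 3-4: Δb = 5.2 m, d̄ = (0.44+0.39)/2 = 0.415, v̄ = (1.01+0.79)/2 = 0.9 → q = 5.2×0.415×0.9 = 1.942 m³/s
Panel 4-5: Δb = 13 m, d̄ = (0.39+0.00)/2 = 0.195, v̄ = (0.79+0.00)/2 = 0.395 → q = 13×0.195×0.395 = 1.001 m³/s
Q = Σ q = 4.009 m³/s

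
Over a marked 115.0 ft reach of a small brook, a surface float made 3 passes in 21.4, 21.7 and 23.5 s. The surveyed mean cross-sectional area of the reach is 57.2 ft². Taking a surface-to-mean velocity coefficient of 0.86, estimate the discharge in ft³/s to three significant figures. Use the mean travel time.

255 ft³/s

t̄ = (21.4 + 21.7 + 23.5) / 3 = 22.2 s
v_surface = L / t̄ = 115.0 / 22.2 = 5.180 ft/s
v_mean = 0.86 × 5.180 = 4.455 ft/s
Q = A × v_mean = 57.2 × 4.455 = 254.8 ft³/s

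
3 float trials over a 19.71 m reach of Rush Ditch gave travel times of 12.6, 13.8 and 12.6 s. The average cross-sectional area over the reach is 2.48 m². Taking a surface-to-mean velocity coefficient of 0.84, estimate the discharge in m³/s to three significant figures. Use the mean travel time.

3.16 m³/s

t̄ = (12.6 + 13.8 + 12.6) / 3 = 13 s
v_surface = L / t̄ = 19.71 / 13 = 1.516 m/s
v_mean = 0.84 × 1.516 = 1.274 m/s
Q = A × v_mean = 2.48 × 1.274 = 3.158 m³/s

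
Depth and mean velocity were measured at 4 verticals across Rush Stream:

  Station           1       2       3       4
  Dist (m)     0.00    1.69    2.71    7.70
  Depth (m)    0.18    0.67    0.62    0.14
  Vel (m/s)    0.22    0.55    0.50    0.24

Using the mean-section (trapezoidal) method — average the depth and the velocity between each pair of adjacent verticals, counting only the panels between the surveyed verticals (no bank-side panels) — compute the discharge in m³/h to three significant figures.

Panel 1-2: Δb = 1.69 m, d̄ = (0.18+0.67)/2 = 0.425, v̄ = (0.22+0.55)/2 = 0.385 → q = 1.69×0.425×0.385 = 0.2765 m³/s
Panel 2-3: Δb = 1.02 m, d̄ = (0.67+0.62)/2 = 0.645, v̄ = (0.55+0.50)/2 = 0.525 → q = 1.02×0.645×0.525 = 0.3454 m³/s
Panel 3-4: Δb = 4.99 m, d̄ = (0.62+0.14)/2 = 0.38, v̄ = (0.50+0.24)/2 = 0.37 → q = 4.99×0.38×0.37 = 0.7016 m³/s
Q = Σ q = 1.324 m³/s
= 1.324 × 3600 = 4765 m³/h

4760 m³/h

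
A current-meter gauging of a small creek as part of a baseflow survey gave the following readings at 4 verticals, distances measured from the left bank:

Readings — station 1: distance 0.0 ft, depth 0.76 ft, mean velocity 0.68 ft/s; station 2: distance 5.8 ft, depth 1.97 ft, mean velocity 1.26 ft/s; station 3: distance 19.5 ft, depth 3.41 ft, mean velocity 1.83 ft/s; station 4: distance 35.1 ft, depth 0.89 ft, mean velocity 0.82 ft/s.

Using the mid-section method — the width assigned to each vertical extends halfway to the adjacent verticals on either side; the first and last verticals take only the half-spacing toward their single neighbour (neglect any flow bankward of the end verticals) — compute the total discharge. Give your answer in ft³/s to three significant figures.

w_1 = (5.8 − 0.0)/2 = 2.9 ft; q_1 = 0.68 × 0.76 × 2.9 = 1.499 ft³/s
w_2 = (19.5 − 0.0)/2 = 9.75 ft; q_2 = 1.26 × 1.97 × 9.75 = 24.20 ft³/s
w_3 = (35.1 − 5.8)/2 = 14.65 ft; q_3 = 1.83 × 3.41 × 14.65 = 91.42 ft³/s
w_4 = (35.1 − 19.5)/2 = 7.8 ft; q_4 = 0.82 × 0.89 × 7.8 = 5.692 ft³/s
Q = Σ qᵢ = 122.8 ft³/s

123 ft³/s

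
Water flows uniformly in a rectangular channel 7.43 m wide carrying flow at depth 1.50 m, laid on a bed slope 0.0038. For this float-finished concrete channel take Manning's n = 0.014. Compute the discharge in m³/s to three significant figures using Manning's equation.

51.3 m³/s

A = b·y = 7.43 × 1.50 = 11.15 m²
P = b + 2y = 7.43 + 2×1.50 = 10.43 m
R = A/P = 11.15/10.43 = 1.069 m
Q = (1/n)·A·R^(2/3)·S^(1/2) = (1/0.014) × 11.15 × 1.069^(2/3) × 0.0038^(1/2) = 51.29 m³/s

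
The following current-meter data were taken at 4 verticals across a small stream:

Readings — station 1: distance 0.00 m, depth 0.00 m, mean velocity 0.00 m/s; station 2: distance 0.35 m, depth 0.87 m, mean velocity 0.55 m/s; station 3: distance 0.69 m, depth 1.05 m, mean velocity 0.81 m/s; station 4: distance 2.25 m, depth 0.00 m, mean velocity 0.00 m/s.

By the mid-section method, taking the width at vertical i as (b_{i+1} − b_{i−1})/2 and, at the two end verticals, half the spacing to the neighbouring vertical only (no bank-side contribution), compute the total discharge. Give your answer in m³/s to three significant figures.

w_2 = (0.69 − 0.00)/2 = 0.345 m; q_2 = 0.55 × 0.87 × 0.345 = 0.1651 m³/s
w_3 = (2.25 − 0.35)/2 = 0.95 m; q_3 = 0.81 × 1.05 × 0.95 = 0.8080 m³/s
Stations 1, 4 contribute zero (depth or velocity is 0).
Q = Σ qᵢ = 0.9731 m³/s

0.973 m³/s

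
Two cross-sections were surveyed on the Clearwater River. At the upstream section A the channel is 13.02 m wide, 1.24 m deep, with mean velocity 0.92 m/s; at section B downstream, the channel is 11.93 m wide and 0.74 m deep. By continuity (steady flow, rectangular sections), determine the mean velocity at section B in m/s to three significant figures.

Q = A₁V₁ = (13.02×1.24) × 0.92 = 14.85 m³/s
A₂ = 11.93 × 0.74 = 8.828 m²
V₂ = Q/A₂ = 14.85/8.828 = 1.682 m/s

1.68 m/s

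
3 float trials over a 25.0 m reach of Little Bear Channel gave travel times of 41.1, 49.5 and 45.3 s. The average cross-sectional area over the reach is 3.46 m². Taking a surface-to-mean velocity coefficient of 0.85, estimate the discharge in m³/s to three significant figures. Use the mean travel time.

1.62 m³/s

t̄ = (41.1 + 49.5 + 45.3) / 3 = 45.3 s
v_surface = L / t̄ = 25.0 / 45.3 = 0.5519 m/s
v_mean = 0.85 × 0.5519 = 0.4691 m/s
Q = A × v_mean = 3.46 × 0.4691 = 1.623 m³/s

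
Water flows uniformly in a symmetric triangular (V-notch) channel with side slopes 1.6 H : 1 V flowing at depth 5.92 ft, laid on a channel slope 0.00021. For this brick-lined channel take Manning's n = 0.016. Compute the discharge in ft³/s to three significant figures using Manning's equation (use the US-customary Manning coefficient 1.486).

139 ft³/s

A = z·y² = 1.6×5.92² = 56.07 ft²
P = 2y√(1+z²) = 2×5.92×√(1+1.6²) = 22.34 ft
R = A/P = 56.07/22.34 = 2.510 ft
Q = (1.486/n)·A·R^(2/3)·S^(1/2) = (1.486/0.016) × 56.07 × 2.510^(2/3) × 0.00021^(1/2) = 139.4 ft³/s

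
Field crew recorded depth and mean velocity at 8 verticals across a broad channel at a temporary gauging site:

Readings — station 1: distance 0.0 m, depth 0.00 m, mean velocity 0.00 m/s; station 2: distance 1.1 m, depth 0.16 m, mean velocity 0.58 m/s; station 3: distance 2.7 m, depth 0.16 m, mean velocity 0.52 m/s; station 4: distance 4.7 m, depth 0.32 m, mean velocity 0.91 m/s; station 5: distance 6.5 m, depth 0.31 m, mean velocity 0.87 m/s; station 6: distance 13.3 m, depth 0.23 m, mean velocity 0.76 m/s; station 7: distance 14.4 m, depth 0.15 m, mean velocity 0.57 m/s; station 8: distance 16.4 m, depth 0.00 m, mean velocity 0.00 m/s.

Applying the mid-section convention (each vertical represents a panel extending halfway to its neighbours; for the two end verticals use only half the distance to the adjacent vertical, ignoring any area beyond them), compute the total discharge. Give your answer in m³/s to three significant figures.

w_2 = (2.7 − 0.0)/2 = 1.35 m; q_2 = 0.58 × 0.16 × 1.35 = 0.1253 m³/s
w_3 = (4.7 − 1.1)/2 = 1.8 m; q_3 = 0.52 × 0.16 × 1.8 = 0.1498 m³/s
w_4 = (6.5 − 2.7)/2 = 1.9 m; q_4 = 0.91 × 0.32 × 1.9 = 0.5533 m³/s
w_5 = (13.3 − 4.7)/2 = 4.3 m; q_5 = 0.87 × 0.31 × 4.3 = 1.160 m³/s
w_6 = (14.4 − 6.5)/2 = 3.95 m; q_6 = 0.76 × 0.23 × 3.95 = 0.6905 m³/s
w_7 = (16.4 − 13.3)/2 = 1.55 m; q_7 = 0.57 × 0.15 × 1.55 = 0.1325 m³/s
Stations 1, 8 contribute zero (depth or velocity is 0).
Q = Σ qᵢ = 2.811 m³/s

2.81 m³/s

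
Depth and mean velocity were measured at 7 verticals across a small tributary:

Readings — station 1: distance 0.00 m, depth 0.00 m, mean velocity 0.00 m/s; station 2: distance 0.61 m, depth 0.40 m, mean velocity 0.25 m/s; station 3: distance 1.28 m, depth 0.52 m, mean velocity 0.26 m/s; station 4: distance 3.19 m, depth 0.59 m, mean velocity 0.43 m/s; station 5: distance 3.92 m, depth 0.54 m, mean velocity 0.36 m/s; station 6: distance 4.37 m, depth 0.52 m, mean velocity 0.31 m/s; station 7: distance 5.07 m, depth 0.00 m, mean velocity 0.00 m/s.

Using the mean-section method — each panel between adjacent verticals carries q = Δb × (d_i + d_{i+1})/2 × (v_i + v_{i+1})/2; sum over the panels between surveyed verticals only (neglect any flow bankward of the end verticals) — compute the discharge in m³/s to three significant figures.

0.731 m³/s

Panel 1-2: Δb = 0.61 m, d̄ = (0.00+0.40)/2 = 0.2, v̄ = (0.00+0.25)/2 = 0.125 → q = 0.61×0.2×0.125 = 0.01525 m³/s
Panel 2-3: Δb = 0.67 m, d̄ = (0.40+0.52)/2 = 0.46, v̄ = (0.25+0.26)/2 = 0.255 → q = 0.67×0.46×0.255 = 0.07859 m³/s
Panel 3-4: Δb = 1.91 m, d̄ = (0.52+0.59)/2 = 0.555, v̄ = (0.26+0.43)/2 = 0.345 → q = 1.91×0.555×0.345 = 0.3657 m³/s
Panel 4-5: Δb = 0.73 m, d̄ = (0.59+0.54)/2 = 0.565, v̄ = (0.43+0.36)/2 = 0.395 → q = 0.73×0.565×0.395 = 0.1629 m³/s
Panel 5-6: Δb = 0.45 m, d̄ = (0.54+0.52)/2 = 0.53, v̄ = (0.36+0.31)/2 = 0.335 → q = 0.45×0.53×0.335 = 0.07990 m³/s
Panel 6-7: Δb = 0.7 m, d̄ = (0.52+0.00)/2 = 0.26, v̄ = (0.31+0.00)/2 = 0.155 → q = 0.7×0.26×0.155 = 0.02821 m³/s
Q = Σ q = 0.7306 m³/s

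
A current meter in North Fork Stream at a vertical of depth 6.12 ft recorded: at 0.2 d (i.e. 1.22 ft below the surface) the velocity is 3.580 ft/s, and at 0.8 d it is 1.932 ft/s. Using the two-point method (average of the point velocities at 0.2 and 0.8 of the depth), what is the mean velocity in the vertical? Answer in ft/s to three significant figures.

2.76 ft/s

v̄ = (3.580 + 1.932) / 2 = 2.756 ft/s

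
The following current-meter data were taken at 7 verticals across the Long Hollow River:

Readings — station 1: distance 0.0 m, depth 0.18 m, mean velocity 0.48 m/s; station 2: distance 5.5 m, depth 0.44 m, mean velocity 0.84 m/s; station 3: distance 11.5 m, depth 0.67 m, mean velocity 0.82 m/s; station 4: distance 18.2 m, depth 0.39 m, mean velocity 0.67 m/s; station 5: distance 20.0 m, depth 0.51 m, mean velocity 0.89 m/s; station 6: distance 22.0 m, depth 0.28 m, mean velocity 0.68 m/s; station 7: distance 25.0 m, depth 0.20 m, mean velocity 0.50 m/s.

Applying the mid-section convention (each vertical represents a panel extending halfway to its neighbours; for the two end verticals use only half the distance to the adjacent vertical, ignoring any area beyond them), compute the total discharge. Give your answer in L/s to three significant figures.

w_1 = (5.5 − 0.0)/2 = 2.75 m; q_1 = 0.48 × 0.18 × 2.75 = 0.2376 m³/s
w_2 = (11.5 − 0.0)/2 = 5.75 m; q_2 = 0.84 × 0.44 × 5.75 = 2.125 m³/s
w_3 = (18.2 − 5.5)/2 = 6.35 m; q_3 = 0.82 × 0.67 × 6.35 = 3.489 m³/s
w_4 = (20.0 − 11.5)/2 = 4.25 m; q_4 = 0.67 × 0.39 × 4.25 = 1.111 m³/s
w_5 = (22.0 − 18.2)/2 = 1.9 m; q_5 = 0.89 × 0.51 × 1.9 = 0.8624 m³/s
w_6 = (25.0 − 20.0)/2 = 2.5 m; q_6 = 0.68 × 0.28 × 2.5 = 0.4760 m³/s
w_7 = (25.0 − 22.0)/2 = 1.5 m; q_7 = 0.50 × 0.20 × 1.5 = 0.1500 m³/s
Q = Σ qᵢ = 8.450 m³/s
= 8.450 × 1000 = 8450 L/s

8450 L/s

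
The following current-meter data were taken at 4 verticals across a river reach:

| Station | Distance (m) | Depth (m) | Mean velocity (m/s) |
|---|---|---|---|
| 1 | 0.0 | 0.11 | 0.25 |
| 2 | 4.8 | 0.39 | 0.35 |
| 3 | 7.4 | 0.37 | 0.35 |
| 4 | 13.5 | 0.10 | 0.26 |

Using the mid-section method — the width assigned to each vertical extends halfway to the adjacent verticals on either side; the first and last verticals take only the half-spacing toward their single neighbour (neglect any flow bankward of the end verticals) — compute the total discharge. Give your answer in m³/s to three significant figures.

1.21 m³/s

w_1 = (4.8 − 0.0)/2 = 2.4 m; q_1 = 0.25 × 0.11 × 2.4 = 0.06600 m³/s
w_2 = (7.4 − 0.0)/2 = 3.7 m; q_2 = 0.35 × 0.39 × 3.7 = 0.5051 m³/s
w_3 = (13.5 − 4.8)/2 = 4.35 m; q_3 = 0.35 × 0.37 × 4.35 = 0.5633 m³/s
w_4 = (13.5 − 7.4)/2 = 3.05 m; q_4 = 0.26 × 0.10 × 3.05 = 0.07930 m³/s
Q = Σ qᵢ = 1.214 m³/s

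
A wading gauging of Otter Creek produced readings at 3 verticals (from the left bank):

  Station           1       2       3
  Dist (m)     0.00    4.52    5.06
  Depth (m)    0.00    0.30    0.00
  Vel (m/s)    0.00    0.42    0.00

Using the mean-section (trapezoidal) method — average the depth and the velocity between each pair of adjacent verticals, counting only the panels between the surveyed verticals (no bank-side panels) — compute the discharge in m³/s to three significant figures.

Panel 1-2: Δb = 4.52 m, d̄ = (0.00+0.30)/2 = 0.15, v̄ = (0.00+0.42)/2 = 0.21 → q = 4.52×0.15×0.21 = 0.1424 m³/s
Panel 2-3: Δb = 0.54 m, d̄ = (0.30+0.00)/2 = 0.15, v̄ = (0.42+0.00)/2 = 0.21 → q = 0.54×0.15×0.21 = 0.01701 m³/s
Q = Σ q = 0.1594 m³/s

0.159 m³/s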